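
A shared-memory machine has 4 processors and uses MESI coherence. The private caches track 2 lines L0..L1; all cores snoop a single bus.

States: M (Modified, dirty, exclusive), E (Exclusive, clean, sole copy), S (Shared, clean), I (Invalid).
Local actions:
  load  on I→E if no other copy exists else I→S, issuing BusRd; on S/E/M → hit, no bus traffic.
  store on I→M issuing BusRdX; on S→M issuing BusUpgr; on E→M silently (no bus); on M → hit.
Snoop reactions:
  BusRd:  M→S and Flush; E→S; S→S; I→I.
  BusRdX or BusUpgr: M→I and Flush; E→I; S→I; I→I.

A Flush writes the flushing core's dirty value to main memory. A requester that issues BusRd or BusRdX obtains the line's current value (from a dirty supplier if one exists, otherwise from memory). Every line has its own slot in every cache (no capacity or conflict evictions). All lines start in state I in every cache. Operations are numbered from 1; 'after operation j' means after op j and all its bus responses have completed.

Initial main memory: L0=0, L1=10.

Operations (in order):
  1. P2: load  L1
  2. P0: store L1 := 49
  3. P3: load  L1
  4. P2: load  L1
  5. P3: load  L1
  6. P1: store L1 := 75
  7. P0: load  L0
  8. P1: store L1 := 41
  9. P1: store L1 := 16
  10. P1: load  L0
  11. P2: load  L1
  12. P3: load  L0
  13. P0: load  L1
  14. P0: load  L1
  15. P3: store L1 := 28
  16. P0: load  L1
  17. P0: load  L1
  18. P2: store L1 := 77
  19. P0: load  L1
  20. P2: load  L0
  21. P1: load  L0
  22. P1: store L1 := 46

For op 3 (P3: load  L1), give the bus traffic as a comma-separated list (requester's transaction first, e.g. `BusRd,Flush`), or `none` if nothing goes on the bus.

bus = BusRd,Flush

1. P2: load  L1  bus=[BusRd]  L1: P0=I P1=I P2=E P3=I  mem[L1]=10
2. P0: store L1 := 49  bus=[BusRdX]  L1: P0=M P1=I P2=I P3=I  mem[L1]=10
3. P3: load  L1  bus=[BusRd,Flush]  L1: P0=S P1=I P2=I P3=S  mem[L1]=49
4. P2: load  L1  bus=[BusRd]  L1: P0=S P1=I P2=S P3=S  mem[L1]=49
5. P3: load  L1  bus=[-]  L1: P0=S P1=I P2=S P3=S  mem[L1]=49
6. P1: store L1 := 75  bus=[BusRdX]  L1: P0=I P1=M P2=I P3=I  mem[L1]=49
7. P0: load  L0  bus=[BusRd]  L0: P0=E P1=I P2=I P3=I  mem[L0]=0
8. P1: store L1 := 41  bus=[-]  L1: P0=I P1=M P2=I P3=I  mem[L1]=49
9. P1: store L1 := 16  bus=[-]  L1: P0=I P1=M P2=I P3=I  mem[L1]=49
10. P1: load  L0  bus=[BusRd]  L0: P0=S P1=S P2=I P3=I  mem[L0]=0
11. P2: load  L1  bus=[BusRd,Flush]  L1: P0=I P1=S P2=S P3=I  mem[L1]=16
12. P3: load  L0  bus=[BusRd]  L0: P0=S P1=S P2=I P3=S  mem[L0]=0
13. P0: load  L1  bus=[BusRd]  L1: P0=S P1=S P2=S P3=I  mem[L1]=16
14. P0: load  L1  bus=[-]  L1: P0=S P1=S P2=S P3=I  mem[L1]=16
15. P3: store L1 := 28  bus=[BusRdX]  L1: P0=I P1=I P2=I P3=M  mem[L1]=16
16. P0: load  L1  bus=[BusRd,Flush]  L1: P0=S P1=I P2=I P3=S  mem[L1]=28
17. P0: load  L1  bus=[-]  L1: P0=S P1=I P2=I P3=S  mem[L1]=28
18. P2: store L1 := 77  bus=[BusRdX]  L1: P0=I P1=I P2=M P3=I  mem[L1]=28
19. P0: load  L1  bus=[BusRd,Flush]  L1: P0=S P1=I P2=S P3=I  mem[L1]=77
20. P2: load  L0  bus=[BusRd]  L0: P0=S P1=S P2=S P3=S  mem[L0]=0
21. P1: load  L0  bus=[-]  L0: P0=S P1=S P2=S P3=S  mem[L0]=0
22. P1: store L1 := 46  bus=[BusRdX]  L1: P0=I P1=M P2=I P3=I  mem[L1]=77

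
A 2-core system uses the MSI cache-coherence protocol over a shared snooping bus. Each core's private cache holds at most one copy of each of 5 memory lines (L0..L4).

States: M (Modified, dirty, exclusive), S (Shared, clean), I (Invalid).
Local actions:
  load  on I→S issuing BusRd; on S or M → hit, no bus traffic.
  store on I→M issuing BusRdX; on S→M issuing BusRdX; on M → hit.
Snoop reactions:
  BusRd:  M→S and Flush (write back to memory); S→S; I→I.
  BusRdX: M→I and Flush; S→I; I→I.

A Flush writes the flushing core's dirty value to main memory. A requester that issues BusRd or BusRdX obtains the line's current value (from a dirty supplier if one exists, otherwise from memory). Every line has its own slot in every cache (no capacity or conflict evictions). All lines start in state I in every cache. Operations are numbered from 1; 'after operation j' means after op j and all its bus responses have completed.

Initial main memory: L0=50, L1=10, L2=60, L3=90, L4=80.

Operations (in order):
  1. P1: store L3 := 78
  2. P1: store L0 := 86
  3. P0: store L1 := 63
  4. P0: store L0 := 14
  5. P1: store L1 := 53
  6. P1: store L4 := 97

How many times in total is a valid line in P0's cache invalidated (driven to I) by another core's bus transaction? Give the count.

step 1: P1: store L3 := 78  ⟶  IM  (L3)  txn=BusRdX  M[L3]=90
step 2: P1: store L0 := 86  ⟶  IM  (L0)  txn=BusRdX  M[L0]=50
step 3: P0: store L1 := 63  ⟶  MI  (L1)  txn=BusRdX  M[L1]=10
step 4: P0: store L0 := 14  ⟶  MI  (L0)  txn=BusRdX+Flush  M[L0]=86
step 5: P1: store L1 := 53  ⟶  IM  (L1)  txn=BusRdX+Flush  M[L1]=63
step 6: P1: store L4 := 97  ⟶  IM  (L4)  txn=BusRdX  M[L4]=80

invalidations = 1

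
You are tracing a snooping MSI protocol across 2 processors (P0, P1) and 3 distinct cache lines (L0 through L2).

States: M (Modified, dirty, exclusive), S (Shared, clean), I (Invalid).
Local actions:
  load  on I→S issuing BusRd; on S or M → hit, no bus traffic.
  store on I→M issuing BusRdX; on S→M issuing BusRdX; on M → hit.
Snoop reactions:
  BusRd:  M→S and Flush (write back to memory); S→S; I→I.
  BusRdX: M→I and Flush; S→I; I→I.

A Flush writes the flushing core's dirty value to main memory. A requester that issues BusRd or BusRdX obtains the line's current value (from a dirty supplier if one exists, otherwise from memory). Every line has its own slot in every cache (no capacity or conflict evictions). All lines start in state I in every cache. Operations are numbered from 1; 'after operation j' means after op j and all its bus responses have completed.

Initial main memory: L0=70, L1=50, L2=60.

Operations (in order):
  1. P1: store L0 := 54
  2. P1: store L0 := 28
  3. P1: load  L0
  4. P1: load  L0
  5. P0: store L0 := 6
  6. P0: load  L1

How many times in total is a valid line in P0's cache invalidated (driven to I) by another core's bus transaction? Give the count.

invalidations = 0

  op1 P1: store L0 := 54 → I/M on L0; bus BusRdX; mem=70
  op2 P1: store L0 := 28 → I/M on L0; bus (none); mem=70
  op3 P1: load  L0 → I/M on L0; bus (none); mem=70
  op4 P1: load  L0 → I/M on L0; bus (none); mem=70
  op5 P0: store L0 := 6 → M/I on L0; bus BusRdX Flush; mem=28
  op6 P0: load  L1 → S/I on L1; bus BusRd; mem=50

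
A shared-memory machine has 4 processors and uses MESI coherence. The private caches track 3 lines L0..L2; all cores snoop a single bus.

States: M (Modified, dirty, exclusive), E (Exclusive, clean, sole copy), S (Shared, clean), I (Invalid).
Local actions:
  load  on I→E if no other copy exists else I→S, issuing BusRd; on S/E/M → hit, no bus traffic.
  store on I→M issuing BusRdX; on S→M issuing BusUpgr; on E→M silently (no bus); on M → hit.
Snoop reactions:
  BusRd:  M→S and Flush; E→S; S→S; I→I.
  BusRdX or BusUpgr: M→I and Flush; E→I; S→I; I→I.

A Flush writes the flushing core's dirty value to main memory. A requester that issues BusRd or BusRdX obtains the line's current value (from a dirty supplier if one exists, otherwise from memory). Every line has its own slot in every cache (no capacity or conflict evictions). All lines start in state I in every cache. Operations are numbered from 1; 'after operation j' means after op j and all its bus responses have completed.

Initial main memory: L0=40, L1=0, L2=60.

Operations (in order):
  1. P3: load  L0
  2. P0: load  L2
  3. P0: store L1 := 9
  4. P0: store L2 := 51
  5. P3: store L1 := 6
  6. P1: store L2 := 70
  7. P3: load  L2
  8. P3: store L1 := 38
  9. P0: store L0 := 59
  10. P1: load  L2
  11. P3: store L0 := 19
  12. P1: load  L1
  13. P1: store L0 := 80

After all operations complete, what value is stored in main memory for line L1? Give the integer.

1. P3: load  L0  bus=[BusRd]  L0: P0=I P1=I P2=I P3=E  mem[L0]=40
2. P0: load  L2  bus=[BusRd]  L2: P0=E P1=I P2=I P3=I  mem[L2]=60
3. P0: store L1 := 9  bus=[BusRdX]  L1: P0=M P1=I P2=I P3=I  mem[L1]=0
4. P0: store L2 := 51  bus=[-]  L2: P0=M P1=I P2=I P3=I  mem[L2]=60
5. P3: store L1 := 6  bus=[BusRdX,Flush]  L1: P0=I P1=I P2=I P3=M  mem[L1]=9
6. P1: store L2 := 70  bus=[BusRdX,Flush]  L2: P0=I P1=M P2=I P3=I  mem[L2]=51
7. P3: load  L2  bus=[BusRd,Flush]  L2: P0=I P1=S P2=I P3=S  mem[L2]=70
8. P3: store L1 := 38  bus=[-]  L1: P0=I P1=I P2=I P3=M  mem[L1]=9
9. P0: store L0 := 59  bus=[BusRdX]  L0: P0=M P1=I P2=I P3=I  mem[L0]=40
10. P1: load  L2  bus=[-]  L2: P0=I P1=S P2=I P3=S  mem[L2]=70
11. P3: store L0 := 19  bus=[BusRdX,Flush]  L0: P0=I P1=I P2=I P3=M  mem[L0]=59
12. P1: load  L1  bus=[BusRd,Flush]  L1: P0=I P1=S P2=I P3=S  mem[L1]=38
13. P1: store L0 := 80  bus=[BusRdX,Flush]  L0: P0=I P1=M P2=I P3=I  mem[L0]=19

memory[L1] = 38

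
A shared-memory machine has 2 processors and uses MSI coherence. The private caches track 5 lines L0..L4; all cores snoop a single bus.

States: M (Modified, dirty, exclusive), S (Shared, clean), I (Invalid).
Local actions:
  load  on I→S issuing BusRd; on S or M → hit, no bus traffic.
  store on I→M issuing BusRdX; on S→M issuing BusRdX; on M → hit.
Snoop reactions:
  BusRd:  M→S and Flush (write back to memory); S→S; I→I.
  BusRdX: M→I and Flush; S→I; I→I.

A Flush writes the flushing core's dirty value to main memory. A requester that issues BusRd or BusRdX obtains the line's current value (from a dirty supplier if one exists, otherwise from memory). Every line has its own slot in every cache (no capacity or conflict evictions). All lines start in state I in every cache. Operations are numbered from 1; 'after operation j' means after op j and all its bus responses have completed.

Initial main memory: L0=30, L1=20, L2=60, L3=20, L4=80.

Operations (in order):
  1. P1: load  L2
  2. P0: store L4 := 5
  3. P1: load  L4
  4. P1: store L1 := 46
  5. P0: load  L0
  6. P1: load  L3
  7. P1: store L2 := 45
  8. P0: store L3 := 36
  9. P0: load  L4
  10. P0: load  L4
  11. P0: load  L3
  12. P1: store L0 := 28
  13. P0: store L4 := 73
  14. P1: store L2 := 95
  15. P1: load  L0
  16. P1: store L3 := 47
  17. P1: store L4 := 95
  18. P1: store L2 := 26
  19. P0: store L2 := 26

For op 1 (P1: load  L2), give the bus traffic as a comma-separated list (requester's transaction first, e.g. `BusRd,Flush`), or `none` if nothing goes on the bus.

[1] P1: load  L2 | P0:I, P1:S(60) | bus: BusRd
[2] P0: store L4 := 5 | P0:M(5), P1:I | bus: BusRdX
[3] P1: load  L4 | P0:S(5), P1:S(5) | bus: BusRd,Flush
[4] P1: store L1 := 46 | P0:I, P1:M(46) | bus: BusRdX
[5] P0: load  L0 | P0:S(30), P1:I | bus: BusRd
[6] P1: load  L3 | P0:I, P1:S(20) | bus: BusRd
[7] P1: store L2 := 45 | P0:I, P1:M(45) | bus: BusRdX
[8] P0: store L3 := 36 | P0:M(36), P1:I | bus: BusRdX
[9] P0: load  L4 | P0:S(5), P1:S(5) | bus: none
[10] P0: load  L4 | P0:S(5), P1:S(5) | bus: none
[11] P0: load  L3 | P0:M(36), P1:I | bus: none
[12] P1: store L0 := 28 | P0:I, P1:M(28) | bus: BusRdX
[13] P0: store L4 := 73 | P0:M(73), P1:I | bus: BusRdX
[14] P1: store L2 := 95 | P0:I, P1:M(95) | bus: none
[15] P1: load  L0 | P0:I, P1:M(28) | bus: none
[16] P1: store L3 := 47 | P0:I, P1:M(47) | bus: BusRdX,Flush
[17] P1: store L4 := 95 | P0:I, P1:M(95) | bus: BusRdX,Flush
[18] P1: store L2 := 26 | P0:I, P1:M(26) | bus: none
[19] P0: store L2 := 26 | P0:M(26), P1:I | bus: BusRdX,Flush

bus = BusRd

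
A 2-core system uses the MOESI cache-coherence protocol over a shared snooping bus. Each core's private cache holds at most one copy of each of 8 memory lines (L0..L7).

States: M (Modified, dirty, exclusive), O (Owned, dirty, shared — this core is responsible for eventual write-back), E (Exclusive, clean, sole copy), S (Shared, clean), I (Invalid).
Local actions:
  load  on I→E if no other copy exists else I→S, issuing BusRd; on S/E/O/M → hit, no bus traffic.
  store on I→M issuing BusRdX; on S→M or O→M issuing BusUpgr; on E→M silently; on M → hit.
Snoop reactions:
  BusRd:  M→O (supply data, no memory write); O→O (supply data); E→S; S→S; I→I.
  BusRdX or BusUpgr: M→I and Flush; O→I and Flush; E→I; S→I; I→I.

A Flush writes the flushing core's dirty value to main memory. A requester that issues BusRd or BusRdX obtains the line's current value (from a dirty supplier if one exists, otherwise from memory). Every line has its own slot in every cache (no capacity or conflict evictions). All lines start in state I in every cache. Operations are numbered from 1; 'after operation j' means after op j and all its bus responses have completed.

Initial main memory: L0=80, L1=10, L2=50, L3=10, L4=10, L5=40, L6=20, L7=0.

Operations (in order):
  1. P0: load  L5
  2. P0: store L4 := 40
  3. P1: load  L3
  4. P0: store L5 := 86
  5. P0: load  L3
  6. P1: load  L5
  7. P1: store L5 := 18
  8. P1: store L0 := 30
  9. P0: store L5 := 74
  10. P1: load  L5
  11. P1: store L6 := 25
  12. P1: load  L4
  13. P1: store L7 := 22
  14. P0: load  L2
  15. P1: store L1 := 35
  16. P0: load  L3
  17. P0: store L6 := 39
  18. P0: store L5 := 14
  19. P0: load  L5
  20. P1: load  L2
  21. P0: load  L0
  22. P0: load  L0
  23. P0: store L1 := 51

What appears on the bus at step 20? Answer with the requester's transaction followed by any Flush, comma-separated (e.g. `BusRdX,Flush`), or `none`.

step 1: P0: load  L5  ⟶  EI  (L5)  txn=BusRd  M[L5]=40
step 2: P0: store L4 := 40  ⟶  MI  (L4)  txn=BusRdX  M[L4]=10
step 3: P1: load  L3  ⟶  IE  (L3)  txn=BusRd  M[L3]=10
step 4: P0: store L5 := 86  ⟶  MI  (L5)  txn=∅  M[L5]=40
step 5: P0: load  L3  ⟶  SS  (L3)  txn=BusRd  M[L3]=10
step 6: P1: load  L5  ⟶  OS  (L5)  txn=BusRd  M[L5]=40
step 7: P1: store L5 := 18  ⟶  IM  (L5)  txn=BusUpgr+Flush  M[L5]=86
step 8: P1: store L0 := 30  ⟶  IM  (L0)  txn=BusRdX  M[L0]=80
step 9: P0: store L5 := 74  ⟶  MI  (L5)  txn=BusRdX+Flush  M[L5]=18
step 10: P1: load  L5  ⟶  OS  (L5)  txn=BusRd  M[L5]=18
step 11: P1: store L6 := 25  ⟶  IM  (L6)  txn=BusRdX  M[L6]=20
step 12: P1: load  L4  ⟶  OS  (L4)  txn=BusRd  M[L4]=10
step 13: P1: store L7 := 22  ⟶  IM  (L7)  txn=BusRdX  M[L7]=0
step 14: P0: load  L2  ⟶  EI  (L2)  txn=BusRd  M[L2]=50
step 15: P1: store L1 := 35  ⟶  IM  (L1)  txn=BusRdX  M[L1]=10
step 16: P0: load  L3  ⟶  SS  (L3)  txn=∅  M[L3]=10
step 17: P0: store L6 := 39  ⟶  MI  (L6)  txn=BusRdX+Flush  M[L6]=25
step 18: P0: store L5 := 14  ⟶  MI  (L5)  txn=BusUpgr  M[L5]=18
step 19: P0: load  L5  ⟶  MI  (L5)  txn=∅  M[L5]=18
step 20: P1: load  L2  ⟶  SS  (L2)  txn=BusRd  M[L2]=50
step 21: P0: load  L0  ⟶  SO  (L0)  txn=BusRd  M[L0]=80
step 22: P0: load  L0  ⟶  SO  (L0)  txn=∅  M[L0]=80
step 23: P0: store L1 := 51  ⟶  MI  (L1)  txn=BusRdX+Flush  M[L1]=35

bus = BusRd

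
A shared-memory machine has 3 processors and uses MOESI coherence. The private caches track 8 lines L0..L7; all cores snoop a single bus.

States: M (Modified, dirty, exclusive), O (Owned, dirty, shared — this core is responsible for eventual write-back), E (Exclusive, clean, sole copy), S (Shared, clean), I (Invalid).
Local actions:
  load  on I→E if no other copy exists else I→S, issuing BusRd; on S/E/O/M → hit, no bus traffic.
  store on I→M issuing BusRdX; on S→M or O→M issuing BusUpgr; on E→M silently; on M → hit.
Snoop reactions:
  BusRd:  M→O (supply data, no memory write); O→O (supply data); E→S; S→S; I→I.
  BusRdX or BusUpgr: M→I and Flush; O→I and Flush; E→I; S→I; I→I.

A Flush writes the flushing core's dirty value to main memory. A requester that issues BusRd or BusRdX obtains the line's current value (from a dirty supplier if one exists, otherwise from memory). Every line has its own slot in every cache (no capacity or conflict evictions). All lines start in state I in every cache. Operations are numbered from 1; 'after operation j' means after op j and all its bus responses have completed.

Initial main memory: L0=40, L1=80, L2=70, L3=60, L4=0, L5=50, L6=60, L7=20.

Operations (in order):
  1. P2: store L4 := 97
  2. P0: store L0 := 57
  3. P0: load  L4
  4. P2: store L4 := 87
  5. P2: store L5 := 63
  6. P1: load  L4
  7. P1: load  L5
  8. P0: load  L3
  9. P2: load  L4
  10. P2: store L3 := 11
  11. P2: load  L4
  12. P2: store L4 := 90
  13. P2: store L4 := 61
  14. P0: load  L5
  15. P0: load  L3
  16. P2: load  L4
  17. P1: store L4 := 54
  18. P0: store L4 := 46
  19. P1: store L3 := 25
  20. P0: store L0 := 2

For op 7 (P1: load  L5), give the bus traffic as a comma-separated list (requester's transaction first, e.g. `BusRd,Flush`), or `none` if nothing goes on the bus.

bus = BusRd

step 1: P2: store L4 := 97  ⟶  IIM  (L4)  txn=BusRdX  M[L4]=0
step 2: P0: store L0 := 57  ⟶  MII  (L0)  txn=BusRdX  M[L0]=40
step 3: P0: load  L4  ⟶  SIO  (L4)  txn=BusRd  M[L4]=0
step 4: P2: store L4 := 87  ⟶  IIM  (L4)  txn=BusUpgr  M[L4]=0
step 5: P2: store L5 := 63  ⟶  IIM  (L5)  txn=BusRdX  M[L5]=50
step 6: P1: load  L4  ⟶  ISO  (L4)  txn=BusRd  M[L4]=0
step 7: P1: load  L5  ⟶  ISO  (L5)  txn=BusRd  M[L5]=50
step 8: P0: load  L3  ⟶  EII  (L3)  txn=BusRd  M[L3]=60
step 9: P2: load  L4  ⟶  ISO  (L4)  txn=∅  M[L4]=0
step 10: P2: store L3 := 11  ⟶  IIM  (L3)  txn=BusRdX  M[L3]=60
step 11: P2: load  L4  ⟶  ISO  (L4)  txn=∅  M[L4]=0
step 12: P2: store L4 := 90  ⟶  IIM  (L4)  txn=BusUpgr  M[L4]=0
step 13: P2: store L4 := 61  ⟶  IIM  (L4)  txn=∅  M[L4]=0
step 14: P0: load  L5  ⟶  SSO  (L5)  txn=BusRd  M[L5]=50
step 15: P0: load  L3  ⟶  SIO  (L3)  txn=BusRd  M[L3]=60
step 16: P2: load  L4  ⟶  IIM  (L4)  txn=∅  M[L4]=0
step 17: P1: store L4 := 54  ⟶  IMI  (L4)  txn=BusRdX+Flush  M[L4]=61
step 18: P0: store L4 := 46  ⟶  MII  (L4)  txn=BusRdX+Flush  M[L4]=54
step 19: P1: store L3 := 25  ⟶  IMI  (L3)  txn=BusRdX+Flush  M[L3]=11
step 20: P0: store L0 := 2  ⟶  MII  (L0)  txn=∅  M[L0]=40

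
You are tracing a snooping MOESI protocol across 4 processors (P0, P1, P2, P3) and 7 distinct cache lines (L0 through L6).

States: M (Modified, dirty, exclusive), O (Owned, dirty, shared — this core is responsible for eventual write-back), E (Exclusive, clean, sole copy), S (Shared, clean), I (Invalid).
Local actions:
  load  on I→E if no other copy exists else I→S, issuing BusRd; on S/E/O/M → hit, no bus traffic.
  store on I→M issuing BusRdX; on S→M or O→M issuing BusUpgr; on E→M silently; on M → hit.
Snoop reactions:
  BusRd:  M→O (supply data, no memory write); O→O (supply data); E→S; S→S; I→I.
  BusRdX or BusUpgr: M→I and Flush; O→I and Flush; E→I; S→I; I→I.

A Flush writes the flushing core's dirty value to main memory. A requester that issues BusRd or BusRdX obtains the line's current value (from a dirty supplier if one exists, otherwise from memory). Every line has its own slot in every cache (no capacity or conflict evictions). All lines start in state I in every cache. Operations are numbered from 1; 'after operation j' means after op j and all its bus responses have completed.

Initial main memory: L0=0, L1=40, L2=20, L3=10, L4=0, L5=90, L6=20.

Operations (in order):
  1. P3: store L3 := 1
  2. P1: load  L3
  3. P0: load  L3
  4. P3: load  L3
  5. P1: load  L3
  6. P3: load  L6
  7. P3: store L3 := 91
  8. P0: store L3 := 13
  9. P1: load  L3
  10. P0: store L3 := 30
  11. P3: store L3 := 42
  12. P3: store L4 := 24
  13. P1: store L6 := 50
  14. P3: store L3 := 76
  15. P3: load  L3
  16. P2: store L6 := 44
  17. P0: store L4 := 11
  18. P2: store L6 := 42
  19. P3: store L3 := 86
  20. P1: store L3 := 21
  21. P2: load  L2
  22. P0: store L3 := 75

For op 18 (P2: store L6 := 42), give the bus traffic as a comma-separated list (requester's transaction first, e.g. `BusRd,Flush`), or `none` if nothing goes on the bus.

bus = none

  op1 P3: store L3 := 1 → I/I/I/M on L3; bus BusRdX; mem=10
  op2 P1: load  L3 → I/S/I/O on L3; bus BusRd; mem=10
  op3 P0: load  L3 → S/S/I/O on L3; bus BusRd; mem=10
  op4 P3: load  L3 → S/S/I/O on L3; bus (none); mem=10
  op5 P1: load  L3 → S/S/I/O on L3; bus (none); mem=10
  op6 P3: load  L6 → I/I/I/E on L6; bus BusRd; mem=20
  op7 P3: store L3 := 91 → I/I/I/M on L3; bus BusUpgr; mem=10
  op8 P0: store L3 := 13 → M/I/I/I on L3; bus BusRdX Flush; mem=91
  op9 P1: load  L3 → O/S/I/I on L3; bus BusRd; mem=91
  op10 P0: store L3 := 30 → M/I/I/I on L3; bus BusUpgr; mem=91
  op11 P3: store L3 := 42 → I/I/I/M on L3; bus BusRdX Flush; mem=30
  op12 P3: store L4 := 24 → I/I/I/M on L4; bus BusRdX; mem=0
  op13 P1: store L6 := 50 → I/M/I/I on L6; bus BusRdX; mem=20
  op14 P3: store L3 := 76 → I/I/I/M on L3; bus (none); mem=30
  op15 P3: load  L3 → I/I/I/M on L3; bus (none); mem=30
  op16 P2: store L6 := 44 → I/I/M/I on L6; bus BusRdX Flush; mem=50
  op17 P0: store L4 := 11 → M/I/I/I on L4; bus BusRdX Flush; mem=24
  op18 P2: store L6 := 42 → I/I/M/I on L6; bus (none); mem=50
  op19 P3: store L3 := 86 → I/I/I/M on L3; bus (none); mem=30
  op20 P1: store L3 := 21 → I/M/I/I on L3; bus BusRdX Flush; mem=86
  op21 P2: load  L2 → I/I/E/I on L2; bus BusRd; mem=20
  op22 P0: store L3 := 75 → M/I/I/I on L3; bus BusRdX Flush; mem=21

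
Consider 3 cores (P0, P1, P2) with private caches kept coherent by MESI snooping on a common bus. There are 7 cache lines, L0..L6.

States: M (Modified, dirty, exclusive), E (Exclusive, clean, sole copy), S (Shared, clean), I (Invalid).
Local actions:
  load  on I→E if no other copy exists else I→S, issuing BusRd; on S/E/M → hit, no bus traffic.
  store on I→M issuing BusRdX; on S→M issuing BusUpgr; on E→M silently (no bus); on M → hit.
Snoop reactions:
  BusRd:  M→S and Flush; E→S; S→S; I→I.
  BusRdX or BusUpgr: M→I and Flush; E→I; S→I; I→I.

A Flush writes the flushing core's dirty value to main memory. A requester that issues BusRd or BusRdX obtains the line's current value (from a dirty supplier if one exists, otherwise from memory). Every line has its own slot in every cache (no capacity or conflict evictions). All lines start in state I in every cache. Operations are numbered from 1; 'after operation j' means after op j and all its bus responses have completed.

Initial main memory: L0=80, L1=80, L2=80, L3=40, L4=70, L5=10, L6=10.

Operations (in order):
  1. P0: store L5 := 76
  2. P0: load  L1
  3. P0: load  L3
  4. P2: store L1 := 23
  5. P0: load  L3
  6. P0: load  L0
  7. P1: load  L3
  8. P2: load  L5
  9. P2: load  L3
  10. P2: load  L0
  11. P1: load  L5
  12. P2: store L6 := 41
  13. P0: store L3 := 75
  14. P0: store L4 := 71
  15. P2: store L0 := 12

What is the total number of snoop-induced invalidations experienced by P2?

1. P0: store L5 := 76  bus=[BusRdX]  L5: P0=M P1=I P2=I  mem[L5]=10
2. P0: load  L1  bus=[BusRd]  L1: P0=E P1=I P2=I  mem[L1]=80
3. P0: load  L3  bus=[BusRd]  L3: P0=E P1=I P2=I  mem[L3]=40
4. P2: store L1 := 23  bus=[BusRdX]  L1: P0=I P1=I P2=M  mem[L1]=80
5. P0: load  L3  bus=[-]  L3: P0=E P1=I P2=I  mem[L3]=40
6. P0: load  L0  bus=[BusRd]  L0: P0=E P1=I P2=I  mem[L0]=80
7. P1: load  L3  bus=[BusRd]  L3: P0=S P1=S P2=I  mem[L3]=40
8. P2: load  L5  bus=[BusRd,Flush]  L5: P0=S P1=I P2=S  mem[L5]=76
9. P2: load  L3  bus=[BusRd]  L3: P0=S P1=S P2=S  mem[L3]=40
10. P2: load  L0  bus=[BusRd]  L0: P0=S P1=I P2=S  mem[L0]=80
11. P1: load  L5  bus=[BusRd]  L5: P0=S P1=S P2=S  mem[L5]=76
12. P2: store L6 := 41  bus=[BusRdX]  L6: P0=I P1=I P2=M  mem[L6]=10
13. P0: store L3 := 75  bus=[BusUpgr]  L3: P0=M P1=I P2=I  mem[L3]=40
14. P0: store L4 := 71  bus=[BusRdX]  L4: P0=M P1=I P2=I  mem[L4]=70
15. P2: store L0 := 12  bus=[BusUpgr]  L0: P0=I P1=I P2=M  mem[L0]=80

invalidations = 1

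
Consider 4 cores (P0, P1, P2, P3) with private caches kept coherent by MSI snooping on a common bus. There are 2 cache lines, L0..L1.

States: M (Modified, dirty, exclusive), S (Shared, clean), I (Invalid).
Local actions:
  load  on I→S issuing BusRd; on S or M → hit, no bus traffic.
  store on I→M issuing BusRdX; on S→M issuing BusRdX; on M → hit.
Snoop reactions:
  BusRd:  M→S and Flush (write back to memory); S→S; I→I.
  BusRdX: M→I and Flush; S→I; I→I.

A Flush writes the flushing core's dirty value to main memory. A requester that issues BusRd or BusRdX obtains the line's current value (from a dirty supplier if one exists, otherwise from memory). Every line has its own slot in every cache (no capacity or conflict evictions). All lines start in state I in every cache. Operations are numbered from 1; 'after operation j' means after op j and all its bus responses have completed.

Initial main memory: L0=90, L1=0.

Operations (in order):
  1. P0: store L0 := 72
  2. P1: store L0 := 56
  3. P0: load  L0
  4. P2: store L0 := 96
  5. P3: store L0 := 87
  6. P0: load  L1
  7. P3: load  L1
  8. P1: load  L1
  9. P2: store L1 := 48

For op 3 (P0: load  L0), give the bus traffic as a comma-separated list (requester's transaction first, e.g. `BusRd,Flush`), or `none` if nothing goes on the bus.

step 1: P0: store L0 := 72  ⟶  MIII  (L0)  txn=BusRdX  M[L0]=90
step 2: P1: store L0 := 56  ⟶  IMII  (L0)  txn=BusRdX+Flush  M[L0]=72
step 3: P0: load  L0  ⟶  SSII  (L0)  txn=BusRd+Flush  M[L0]=56
step 4: P2: store L0 := 96  ⟶  IIMI  (L0)  txn=BusRdX  M[L0]=56
step 5: P3: store L0 := 87  ⟶  IIIM  (L0)  txn=BusRdX+Flush  M[L0]=96
step 6: P0: load  L1  ⟶  SIII  (L1)  txn=BusRd  M[L1]=0
step 7: P3: load  L1  ⟶  SIIS  (L1)  txn=BusRd  M[L1]=0
step 8: P1: load  L1  ⟶  SSIS  (L1)  txn=BusRd  M[L1]=0
step 9: P2: store L1 := 48  ⟶  IIMI  (L1)  txn=BusRdX  M[L1]=0

bus = BusRd,Flush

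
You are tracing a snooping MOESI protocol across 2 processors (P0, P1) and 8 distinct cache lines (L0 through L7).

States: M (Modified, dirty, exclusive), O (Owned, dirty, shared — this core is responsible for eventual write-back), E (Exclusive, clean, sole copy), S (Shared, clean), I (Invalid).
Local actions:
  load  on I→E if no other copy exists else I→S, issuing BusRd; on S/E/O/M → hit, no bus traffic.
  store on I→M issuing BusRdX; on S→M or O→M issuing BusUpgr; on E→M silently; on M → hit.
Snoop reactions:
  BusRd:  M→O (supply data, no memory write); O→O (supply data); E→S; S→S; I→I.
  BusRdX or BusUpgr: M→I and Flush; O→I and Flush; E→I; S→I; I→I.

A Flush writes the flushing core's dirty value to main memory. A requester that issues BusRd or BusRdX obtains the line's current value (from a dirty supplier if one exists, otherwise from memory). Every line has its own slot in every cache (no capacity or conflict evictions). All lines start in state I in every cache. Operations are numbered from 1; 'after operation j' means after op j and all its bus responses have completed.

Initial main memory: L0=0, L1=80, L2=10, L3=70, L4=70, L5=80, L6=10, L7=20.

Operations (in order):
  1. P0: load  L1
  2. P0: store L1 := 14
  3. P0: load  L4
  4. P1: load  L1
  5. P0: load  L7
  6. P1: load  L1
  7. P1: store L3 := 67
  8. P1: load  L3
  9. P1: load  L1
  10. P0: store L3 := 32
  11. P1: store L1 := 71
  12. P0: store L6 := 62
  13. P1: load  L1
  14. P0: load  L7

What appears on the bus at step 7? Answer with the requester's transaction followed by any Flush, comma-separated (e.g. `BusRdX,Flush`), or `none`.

step 1: P0: load  L1  ⟶  EI  (L1)  txn=BusRd  M[L1]=80
step 2: P0: store L1 := 14  ⟶  MI  (L1)  txn=∅  M[L1]=80
step 3: P0: load  L4  ⟶  EI  (L4)  txn=BusRd  M[L4]=70
step 4: P1: load  L1  ⟶  OS  (L1)  txn=BusRd  M[L1]=80
step 5: P0: load  L7  ⟶  EI  (L7)  txn=BusRd  M[L7]=20
step 6: P1: load  L1  ⟶  OS  (L1)  txn=∅  M[L1]=80
step 7: P1: store L3 := 67  ⟶  IM  (L3)  txn=BusRdX  M[L3]=70
step 8: P1: load  L3  ⟶  IM  (L3)  txn=∅  M[L3]=70
step 9: P1: load  L1  ⟶  OS  (L1)  txn=∅  M[L1]=80
step 10: P0: store L3 := 32  ⟶  MI  (L3)  txn=BusRdX+Flush  M[L3]=67
step 11: P1: store L1 := 71  ⟶  IM  (L1)  txn=BusUpgr+Flush  M[L1]=14
step 12: P0: store L6 := 62  ⟶  MI  (L6)  txn=BusRdX  M[L6]=10
step 13: P1: load  L1  ⟶  IM  (L1)  txn=∅  M[L1]=14
step 14: P0: load  L7  ⟶  EI  (L7)  txn=∅  M[L7]=20

bus = BusRdX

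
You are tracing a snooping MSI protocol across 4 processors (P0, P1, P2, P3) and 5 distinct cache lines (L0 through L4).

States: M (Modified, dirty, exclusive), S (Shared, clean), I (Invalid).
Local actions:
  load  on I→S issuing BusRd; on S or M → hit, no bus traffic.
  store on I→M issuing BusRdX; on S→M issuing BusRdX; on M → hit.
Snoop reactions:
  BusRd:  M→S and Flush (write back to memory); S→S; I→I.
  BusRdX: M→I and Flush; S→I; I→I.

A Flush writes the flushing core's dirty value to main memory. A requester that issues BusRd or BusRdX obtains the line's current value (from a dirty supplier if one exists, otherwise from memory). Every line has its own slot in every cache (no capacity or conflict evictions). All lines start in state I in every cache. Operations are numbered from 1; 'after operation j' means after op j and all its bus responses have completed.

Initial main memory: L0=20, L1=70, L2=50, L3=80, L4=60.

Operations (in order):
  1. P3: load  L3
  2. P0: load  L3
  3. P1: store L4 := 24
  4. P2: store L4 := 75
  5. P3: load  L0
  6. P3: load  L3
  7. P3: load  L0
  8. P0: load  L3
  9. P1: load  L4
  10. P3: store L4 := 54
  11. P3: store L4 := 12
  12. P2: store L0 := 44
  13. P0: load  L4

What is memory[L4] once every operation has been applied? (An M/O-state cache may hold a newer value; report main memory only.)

memory[L4] = 12

1. P3: load  L3  bus=[BusRd]  L3: P0=I P1=I P2=I P3=S  mem[L3]=80
2. P0: load  L3  bus=[BusRd]  L3: P0=S P1=I P2=I P3=S  mem[L3]=80
3. P1: store L4 := 24  bus=[BusRdX]  L4: P0=I P1=M P2=I P3=I  mem[L4]=60
4. P2: store L4 := 75  bus=[BusRdX,Flush]  L4: P0=I P1=I P2=M P3=I  mem[L4]=24
5. P3: load  L0  bus=[BusRd]  L0: P0=I P1=I P2=I P3=S  mem[L0]=20
6. P3: load  L3  bus=[-]  L3: P0=S P1=I P2=I P3=S  mem[L3]=80
7. P3: load  L0  bus=[-]  L0: P0=I P1=I P2=I P3=S  mem[L0]=20
8. P0: load  L3  bus=[-]  L3: P0=S P1=I P2=I P3=S  mem[L3]=80
9. P1: load  L4  bus=[BusRd,Flush]  L4: P0=I P1=S P2=S P3=I  mem[L4]=75
10. P3: store L4 := 54  bus=[BusRdX]  L4: P0=I P1=I P2=I P3=M  mem[L4]=75
11. P3: store L4 := 12  bus=[-]  L4: P0=I P1=I P2=I P3=M  mem[L4]=75
12. P2: store L0 := 44  bus=[BusRdX]  L0: P0=I P1=I P2=M P3=I  mem[L0]=20
13. P0: load  L4  bus=[BusRd,Flush]  L4: P0=S P1=I P2=I P3=S  mem[L4]=12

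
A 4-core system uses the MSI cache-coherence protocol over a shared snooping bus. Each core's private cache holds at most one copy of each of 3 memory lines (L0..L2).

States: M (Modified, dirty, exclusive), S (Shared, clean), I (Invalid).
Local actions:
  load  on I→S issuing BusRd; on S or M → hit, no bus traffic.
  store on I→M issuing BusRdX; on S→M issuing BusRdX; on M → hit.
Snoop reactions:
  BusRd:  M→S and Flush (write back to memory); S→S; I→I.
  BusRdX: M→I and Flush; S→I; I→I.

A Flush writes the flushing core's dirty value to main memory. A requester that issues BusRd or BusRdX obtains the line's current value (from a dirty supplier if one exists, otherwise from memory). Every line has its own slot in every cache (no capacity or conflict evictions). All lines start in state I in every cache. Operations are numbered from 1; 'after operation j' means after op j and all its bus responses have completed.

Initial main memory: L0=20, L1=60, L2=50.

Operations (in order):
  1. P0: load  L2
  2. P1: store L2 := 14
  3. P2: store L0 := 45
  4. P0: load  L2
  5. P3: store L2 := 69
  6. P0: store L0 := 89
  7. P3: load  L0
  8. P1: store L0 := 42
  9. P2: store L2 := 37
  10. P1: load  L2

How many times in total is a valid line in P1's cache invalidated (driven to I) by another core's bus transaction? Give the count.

invalidations = 1

  op1 P0: load  L2 → S/I/I/I on L2; bus BusRd; mem=50
  op2 P1: store L2 := 14 → I/M/I/I on L2; bus BusRdX; mem=50
  op3 P2: store L0 := 45 → I/I/M/I on L0; bus BusRdX; mem=20
  op4 P0: load  L2 → S/S/I/I on L2; bus BusRd Flush; mem=14
  op5 P3: store L2 := 69 → I/I/I/M on L2; bus BusRdX; mem=14
  op6 P0: store L0 := 89 → M/I/I/I on L0; bus BusRdX Flush; mem=45
  op7 P3: load  L0 → S/I/I/S on L0; bus BusRd Flush; mem=89
  op8 P1: store L0 := 42 → I/M/I/I on L0; bus BusRdX; mem=89
  op9 P2: store L2 := 37 → I/I/M/I on L2; bus BusRdX Flush; mem=69
  op10 P1: load  L2 → I/S/S/I on L2; bus BusRd Flush; mem=37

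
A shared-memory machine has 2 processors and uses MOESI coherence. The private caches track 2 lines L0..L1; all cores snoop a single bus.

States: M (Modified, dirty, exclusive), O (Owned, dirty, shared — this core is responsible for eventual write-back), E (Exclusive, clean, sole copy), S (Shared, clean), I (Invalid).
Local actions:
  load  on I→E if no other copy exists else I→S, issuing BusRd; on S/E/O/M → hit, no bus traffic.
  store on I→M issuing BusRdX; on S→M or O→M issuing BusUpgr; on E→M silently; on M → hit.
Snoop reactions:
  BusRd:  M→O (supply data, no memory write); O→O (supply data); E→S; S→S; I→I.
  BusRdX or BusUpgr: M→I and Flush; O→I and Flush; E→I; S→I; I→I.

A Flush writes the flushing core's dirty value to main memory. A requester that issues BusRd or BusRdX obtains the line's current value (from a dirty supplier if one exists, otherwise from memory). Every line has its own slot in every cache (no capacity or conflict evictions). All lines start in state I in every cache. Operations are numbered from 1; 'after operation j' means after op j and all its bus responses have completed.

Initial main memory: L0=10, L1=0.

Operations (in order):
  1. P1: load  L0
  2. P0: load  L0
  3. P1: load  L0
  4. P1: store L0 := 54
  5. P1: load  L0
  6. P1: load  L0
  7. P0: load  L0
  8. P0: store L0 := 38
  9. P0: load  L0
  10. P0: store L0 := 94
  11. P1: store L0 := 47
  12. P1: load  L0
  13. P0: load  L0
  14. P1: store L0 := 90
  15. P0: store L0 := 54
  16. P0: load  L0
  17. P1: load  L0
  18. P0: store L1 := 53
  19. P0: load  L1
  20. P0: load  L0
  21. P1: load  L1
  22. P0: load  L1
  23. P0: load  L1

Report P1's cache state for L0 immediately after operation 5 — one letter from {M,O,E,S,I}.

state = M

step 1: P1: load  L0  ⟶  IE  (L0)  txn=BusRd  M[L0]=10
step 2: P0: load  L0  ⟶  SS  (L0)  txn=BusRd  M[L0]=10
step 3: P1: load  L0  ⟶  SS  (L0)  txn=∅  M[L0]=10
step 4: P1: store L0 := 54  ⟶  IM  (L0)  txn=BusUpgr  M[L0]=10
step 5: P1: load  L0  ⟶  IM  (L0)  txn=∅  M[L0]=10
step 6: P1: load  L0  ⟶  IM  (L0)  txn=∅  M[L0]=10
step 7: P0: load  L0  ⟶  SO  (L0)  txn=BusRd  M[L0]=10
step 8: P0: store L0 := 38  ⟶  MI  (L0)  txn=BusUpgr+Flush  M[L0]=54
step 9: P0: load  L0  ⟶  MI  (L0)  txn=∅  M[L0]=54
step 10: P0: store L0 := 94  ⟶  MI  (L0)  txn=∅  M[L0]=54
step 11: P1: store L0 := 47  ⟶  IM  (L0)  txn=BusRdX+Flush  M[L0]=94
step 12: P1: load  L0  ⟶  IM  (L0)  txn=∅  M[L0]=94
step 13: P0: load  L0  ⟶  SO  (L0)  txn=BusRd  M[L0]=94
step 14: P1: store L0 := 90  ⟶  IM  (L0)  txn=BusUpgr  M[L0]=94
step 15: P0: store L0 := 54  ⟶  MI  (L0)  txn=BusRdX+Flush  M[L0]=90
step 16: P0: load  L0  ⟶  MI  (L0)  txn=∅  M[L0]=90
step 17: P1: load  L0  ⟶  OS  (L0)  txn=BusRd  M[L0]=90
step 18: P0: store L1 := 53  ⟶  MI  (L1)  txn=BusRdX  M[L1]=0
step 19: P0: load  L1  ⟶  MI  (L1)  txn=∅  M[L1]=0
step 20: P0: load  L0  ⟶  OS  (L0)  txn=∅  M[L0]=90
step 21: P1: load  L1  ⟶  OS  (L1)  txn=BusRd  M[L1]=0
step 22: P0: load  L1  ⟶  OS  (L1)  txn=∅  M[L1]=0
step 23: P0: load  L1  ⟶  OS  (L1)  txn=∅  M[L1]=0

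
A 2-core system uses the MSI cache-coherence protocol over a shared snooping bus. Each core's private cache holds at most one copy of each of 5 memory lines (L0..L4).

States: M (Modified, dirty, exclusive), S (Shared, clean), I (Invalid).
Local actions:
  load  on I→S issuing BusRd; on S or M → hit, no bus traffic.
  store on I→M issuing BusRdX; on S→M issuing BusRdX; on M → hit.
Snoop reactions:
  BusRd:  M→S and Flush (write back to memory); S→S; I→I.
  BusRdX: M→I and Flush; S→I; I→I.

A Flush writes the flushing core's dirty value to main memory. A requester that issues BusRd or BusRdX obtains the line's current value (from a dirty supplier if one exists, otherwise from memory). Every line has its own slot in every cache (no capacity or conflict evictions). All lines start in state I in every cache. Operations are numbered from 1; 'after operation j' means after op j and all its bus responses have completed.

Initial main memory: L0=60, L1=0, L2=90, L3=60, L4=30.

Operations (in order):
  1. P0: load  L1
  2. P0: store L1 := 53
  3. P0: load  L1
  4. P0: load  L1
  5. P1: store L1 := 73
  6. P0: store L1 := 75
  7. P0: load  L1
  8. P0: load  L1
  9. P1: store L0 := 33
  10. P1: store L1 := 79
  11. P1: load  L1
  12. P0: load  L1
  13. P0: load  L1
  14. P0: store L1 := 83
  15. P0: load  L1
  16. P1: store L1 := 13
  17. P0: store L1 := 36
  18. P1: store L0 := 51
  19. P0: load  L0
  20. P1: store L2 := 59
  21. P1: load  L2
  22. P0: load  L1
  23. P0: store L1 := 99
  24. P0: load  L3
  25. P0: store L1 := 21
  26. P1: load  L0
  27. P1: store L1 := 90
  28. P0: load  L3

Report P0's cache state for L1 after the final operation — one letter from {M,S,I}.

state = I

[1] P0: load  L1 | P0:S(0), P1:I | bus: BusRd
[2] P0: store L1 := 53 | P0:M(53), P1:I | bus: BusRdX
[3] P0: load  L1 | P0:M(53), P1:I | bus: none
[4] P0: load  L1 | P0:M(53), P1:I | bus: none
[5] P1: store L1 := 73 | P0:I, P1:M(73) | bus: BusRdX,Flush
[6] P0: store L1 := 75 | P0:M(75), P1:I | bus: BusRdX,Flush
[7] P0: load  L1 | P0:M(75), P1:I | bus: none
[8] P0: load  L1 | P0:M(75), P1:I | bus: none
[9] P1: store L0 := 33 | P0:I, P1:M(33) | bus: BusRdX
[10] P1: store L1 := 79 | P0:I, P1:M(79) | bus: BusRdX,Flush
[11] P1: load  L1 | P0:I, P1:M(79) | bus: none
[12] P0: load  L1 | P0:S(79), P1:S(79) | bus: BusRd,Flush
[13] P0: load  L1 | P0:S(79), P1:S(79) | bus: none
[14] P0: store L1 := 83 | P0:M(83), P1:I | bus: BusRdX
[15] P0: load  L1 | P0:M(83), P1:I | bus: none
[16] P1: store L1 := 13 | P0:I, P1:M(13) | bus: BusRdX,Flush
[17] P0: store L1 := 36 | P0:M(36), P1:I | bus: BusRdX,Flush
[18] P1: store L0 := 51 | P0:I, P1:M(51) | bus: none
[19] P0: load  L0 | P0:S(51), P1:S(51) | bus: BusRd,Flush
[20] P1: store L2 := 59 | P0:I, P1:M(59) | bus: BusRdX
[21] P1: load  L2 | P0:I, P1:M(59) | bus: none
[22] P0: load  L1 | P0:M(36), P1:I | bus: none
[23] P0: store L1 := 99 | P0:M(99), P1:I | bus: none
[24] P0: load  L3 | P0:S(60), P1:I | bus: BusRd
[25] P0: store L1 := 21 | P0:M(21), P1:I | bus: none
[26] P1: load  L0 | P0:S(51), P1:S(51) | bus: none
[27] P1: store L1 := 90 | P0:I, P1:M(90) | bus: BusRdX,Flush
[28] P0: load  L3 | P0:S(60), P1:I | bus: none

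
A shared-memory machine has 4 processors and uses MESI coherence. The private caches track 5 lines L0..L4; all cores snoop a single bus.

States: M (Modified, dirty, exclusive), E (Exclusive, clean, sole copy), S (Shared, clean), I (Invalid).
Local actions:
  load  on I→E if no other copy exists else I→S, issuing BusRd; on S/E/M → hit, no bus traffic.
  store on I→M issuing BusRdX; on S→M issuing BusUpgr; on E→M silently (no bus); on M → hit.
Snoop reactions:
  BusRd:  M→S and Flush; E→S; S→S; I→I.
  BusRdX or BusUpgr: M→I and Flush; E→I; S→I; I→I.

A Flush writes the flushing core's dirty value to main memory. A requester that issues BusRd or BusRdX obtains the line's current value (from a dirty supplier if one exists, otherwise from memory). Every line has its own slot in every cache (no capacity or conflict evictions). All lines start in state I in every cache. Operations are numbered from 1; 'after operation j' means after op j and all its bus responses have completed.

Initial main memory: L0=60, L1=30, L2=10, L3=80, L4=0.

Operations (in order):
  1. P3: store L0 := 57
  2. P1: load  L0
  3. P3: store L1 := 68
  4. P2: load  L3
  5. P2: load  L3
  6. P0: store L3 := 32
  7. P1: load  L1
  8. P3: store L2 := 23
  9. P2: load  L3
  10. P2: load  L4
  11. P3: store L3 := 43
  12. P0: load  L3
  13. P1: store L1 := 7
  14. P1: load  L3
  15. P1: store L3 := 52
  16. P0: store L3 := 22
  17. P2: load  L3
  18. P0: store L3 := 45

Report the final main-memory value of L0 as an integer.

[1] P3: store L0 := 57 | P0:I, P1:I, P2:I, P3:M(57) | bus: BusRdX
[2] P1: load  L0 | P0:I, P1:S(57), P2:I, P3:S(57) | bus: BusRd,Flush
[3] P3: store L1 := 68 | P0:I, P1:I, P2:I, P3:M(68) | bus: BusRdX
[4] P2: load  L3 | P0:I, P1:I, P2:E(80), P3:I | bus: BusRd
[5] P2: load  L3 | P0:I, P1:I, P2:E(80), P3:I | bus: none
[6] P0: store L3 := 32 | P0:M(32), P1:I, P2:I, P3:I | bus: BusRdX
[7] P1: load  L1 | P0:I, P1:S(68), P2:I, P3:S(68) | bus: BusRd,Flush
[8] P3: store L2 := 23 | P0:I, P1:I, P2:I, P3:M(23) | bus: BusRdX
[9] P2: load  L3 | P0:S(32), P1:I, P2:S(32), P3:I | bus: BusRd,Flush
[10] P2: load  L4 | P0:I, P1:I, P2:E(0), P3:I | bus: BusRd
[11] P3: store L3 := 43 | P0:I, P1:I, P2:I, P3:M(43) | bus: BusRdX
[12] P0: load  L3 | P0:S(43), P1:I, P2:I, P3:S(43) | bus: BusRd,Flush
[13] P1: store L1 := 7 | P0:I, P1:M(7), P2:I, P3:I | bus: BusUpgr
[14] P1: load  L3 | P0:S(43), P1:S(43), P2:I, P3:S(43) | bus: BusRd
[15] P1: store L3 := 52 | P0:I, P1:M(52), P2:I, P3:I | bus: BusUpgr
[16] P0: store L3 := 22 | P0:M(22), P1:I, P2:I, P3:I | bus: BusRdX,Flush
[17] P2: load  L3 | P0:S(22), P1:I, P2:S(22), P3:I | bus: BusRd,Flush
[18] P0: store L3 := 45 | P0:M(45), P1:I, P2:I, P3:I | bus: BusUpgr

memory[L0] = 57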